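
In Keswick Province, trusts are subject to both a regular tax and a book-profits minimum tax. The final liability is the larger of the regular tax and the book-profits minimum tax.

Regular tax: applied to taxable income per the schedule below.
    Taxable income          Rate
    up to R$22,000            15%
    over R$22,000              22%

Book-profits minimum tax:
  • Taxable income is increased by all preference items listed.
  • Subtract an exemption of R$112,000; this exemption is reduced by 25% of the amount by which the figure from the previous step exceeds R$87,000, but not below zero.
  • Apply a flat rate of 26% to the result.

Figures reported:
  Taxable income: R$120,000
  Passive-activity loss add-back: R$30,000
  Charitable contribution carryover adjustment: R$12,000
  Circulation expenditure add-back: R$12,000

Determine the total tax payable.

Regular tax:
  R$22,000 × 15% = R$3,300
  R$98,000 × 22% = R$21,560
  → R$24,860

Book-profits minimum tax:
  Adjusted income: R$120,000 + R$30,000 + R$12,000 + R$12,000 = R$174,000
  Exemption: R$112,000 − 25% × (R$174,000 − R$87,000) = R$112,000 − R$21,750 = R$90,250
  Base: R$174,000 − R$90,250 = R$83,750
  R$83,750 × 26% = R$21,775

R$24,860 > R$21,775, so the regular tax governs.

R$24,860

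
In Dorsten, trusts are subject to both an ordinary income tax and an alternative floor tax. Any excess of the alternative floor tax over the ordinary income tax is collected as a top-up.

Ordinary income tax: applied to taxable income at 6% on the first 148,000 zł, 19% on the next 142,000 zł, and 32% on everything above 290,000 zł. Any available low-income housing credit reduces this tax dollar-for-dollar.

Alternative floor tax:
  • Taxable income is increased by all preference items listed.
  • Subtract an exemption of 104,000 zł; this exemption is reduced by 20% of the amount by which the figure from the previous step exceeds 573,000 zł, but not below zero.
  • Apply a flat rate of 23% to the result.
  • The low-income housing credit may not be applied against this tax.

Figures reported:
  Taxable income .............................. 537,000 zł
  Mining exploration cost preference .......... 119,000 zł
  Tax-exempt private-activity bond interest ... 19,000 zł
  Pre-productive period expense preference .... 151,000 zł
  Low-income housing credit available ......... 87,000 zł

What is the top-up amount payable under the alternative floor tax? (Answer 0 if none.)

Alternative floor tax:
  Adjusted income: 537,000 zł + 119,000 zł + 19,000 zł + 151,000 zł = 826,000 zł
  Exemption: 104,000 zł − 20% × (826,000 zł − 573,000 zł) = 104,000 zł − 50,600 zł = 53,400 zł
  Base: 826,000 zł − 53,400 zł = 772,600 zł
  772,600 zł × 23% = 177,698 zł

Ordinary income tax:
  148,000 zł × 6% = 8,880 zł
  142,000 zł × 19% = 26,980 zł
  247,000 zł × 32% = 79,040 zł
  → 114,900 zł
  Less low-income housing credit 87,000 zł → 27,900 zł

Excess of alternative floor tax over ordinary income tax: 177,698 zł − 27,900 zł = 149,798 zł.

149,798 zł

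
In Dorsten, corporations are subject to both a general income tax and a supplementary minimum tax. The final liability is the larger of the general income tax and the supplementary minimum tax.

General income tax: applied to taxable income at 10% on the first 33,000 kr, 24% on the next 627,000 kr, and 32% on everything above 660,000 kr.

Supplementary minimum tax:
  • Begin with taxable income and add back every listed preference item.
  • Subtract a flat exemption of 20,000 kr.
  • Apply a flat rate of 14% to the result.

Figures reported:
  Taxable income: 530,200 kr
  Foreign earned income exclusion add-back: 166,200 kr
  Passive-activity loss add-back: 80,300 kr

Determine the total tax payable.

Supplementary minimum tax:
  Adjusted income: 530,200 kr + 166,200 kr + 80,300 kr = 776,700 kr
  Less exemption 20,000 kr → base 756,700 kr
  756,700 kr × 14% = 105,938 kr

General income tax:
  33,000 kr × 10% = 3,300 kr
  497,200 kr × 24% = 119,328 kr
  → 122,628 kr

122,628 kr > 105,938 kr, so the general income tax governs.

122,628 kr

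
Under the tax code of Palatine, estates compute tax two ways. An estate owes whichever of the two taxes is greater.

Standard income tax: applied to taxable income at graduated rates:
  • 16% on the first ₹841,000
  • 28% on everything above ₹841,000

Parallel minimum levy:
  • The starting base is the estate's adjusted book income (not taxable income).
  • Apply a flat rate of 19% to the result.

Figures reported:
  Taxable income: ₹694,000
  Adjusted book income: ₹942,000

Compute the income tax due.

Standard income tax:
  ₹694,000 × 16% = ₹111,040

Parallel minimum levy:
  Base (adjusted book income): ₹942,000
  ₹942,000 × 19% = ₹178,980

₹178,980 > ₹111,040, so the parallel minimum levy is the binding amount.

₹178,980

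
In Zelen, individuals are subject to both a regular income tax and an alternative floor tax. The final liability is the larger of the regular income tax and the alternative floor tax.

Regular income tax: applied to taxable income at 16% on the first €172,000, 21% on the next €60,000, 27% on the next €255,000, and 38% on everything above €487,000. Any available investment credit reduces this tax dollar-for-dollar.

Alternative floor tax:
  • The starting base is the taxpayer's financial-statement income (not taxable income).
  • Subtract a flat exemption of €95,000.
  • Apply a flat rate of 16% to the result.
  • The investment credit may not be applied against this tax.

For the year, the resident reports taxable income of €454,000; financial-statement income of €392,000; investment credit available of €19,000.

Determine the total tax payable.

Alternative floor tax:
  Base (financial-statement income): €392,000
  Less exemption €95,000 → base €297,000
  €297,000 × 16% = €47,520

Regular income tax:
  €172,000 × 16% = €27,520
  €60,000 × 21% = €12,600
  €222,000 × 27% = €59,940
  → €100,060
  Less investment credit €19,000 → €81,060

€81,060 > €47,520, so the regular income tax governs.

€81,060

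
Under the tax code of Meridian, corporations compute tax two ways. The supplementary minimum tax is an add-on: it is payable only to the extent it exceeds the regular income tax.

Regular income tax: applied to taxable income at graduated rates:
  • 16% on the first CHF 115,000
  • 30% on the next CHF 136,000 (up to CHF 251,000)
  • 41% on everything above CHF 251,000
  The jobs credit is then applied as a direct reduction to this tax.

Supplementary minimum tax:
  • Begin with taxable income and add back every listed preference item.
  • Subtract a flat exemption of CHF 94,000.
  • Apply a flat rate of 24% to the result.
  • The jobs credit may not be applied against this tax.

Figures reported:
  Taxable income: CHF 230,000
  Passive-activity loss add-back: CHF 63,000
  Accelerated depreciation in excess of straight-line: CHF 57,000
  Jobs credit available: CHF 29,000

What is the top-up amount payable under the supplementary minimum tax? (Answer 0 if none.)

Supplementary minimum tax:
  Adjusted income: CHF 230,000 + CHF 63,000 + CHF 57,000 = CHF 350,000
  Less exemption CHF 94,000 → base CHF 256,000
  CHF 256,000 × 24% = CHF 61,440

Regular income tax:
  CHF 115,000 × 16% = CHF 18,400
  CHF 115,000 × 30% = CHF 34,500
  → CHF 52,900
  Less jobs credit CHF 29,000 → CHF 23,900

Excess of supplementary minimum tax over regular income tax: CHF 61,440 − CHF 23,900 = CHF 37,540.

CHF 37,540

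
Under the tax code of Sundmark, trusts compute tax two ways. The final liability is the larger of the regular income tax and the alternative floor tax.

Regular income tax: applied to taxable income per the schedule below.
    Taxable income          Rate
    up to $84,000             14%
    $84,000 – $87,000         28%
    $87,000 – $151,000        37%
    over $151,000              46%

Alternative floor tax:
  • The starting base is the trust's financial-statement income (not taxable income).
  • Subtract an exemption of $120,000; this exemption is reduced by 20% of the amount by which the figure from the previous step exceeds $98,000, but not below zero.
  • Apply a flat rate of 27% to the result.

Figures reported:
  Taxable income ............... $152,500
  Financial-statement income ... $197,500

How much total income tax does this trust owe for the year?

$36,970

Alternative floor tax:
  Base (financial-statement income): $197,500
  Exemption: $120,000 − 20% × ($197,500 − $98,000) = $120,000 − $19,900 = $100,100
  Base: $197,500 − $100,100 = $97,400
  $97,400 × 27% = $26,298

Regular income tax:
  $84,000 × 14% = $11,760
  $3,000 × 28% = $840
  $64,000 × 37% = $23,680
  $1,500 × 46% = $690
  → $36,970

$36,970 > $26,298, so the regular income tax governs.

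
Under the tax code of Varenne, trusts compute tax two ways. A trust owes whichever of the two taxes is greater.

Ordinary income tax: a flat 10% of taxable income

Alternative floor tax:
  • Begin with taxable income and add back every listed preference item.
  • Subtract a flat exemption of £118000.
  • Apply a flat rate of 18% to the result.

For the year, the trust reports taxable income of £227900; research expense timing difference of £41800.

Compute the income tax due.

Ordinary income tax:
  £227900 × 10% = £22790

Alternative floor tax:
  Adjusted income: £227900 + £41800 = £269700
  Less exemption £118000 → base £151700
  £151700 × 18% = £27306

£27306 > £22790, so the alternative floor tax is the binding amount.

£27306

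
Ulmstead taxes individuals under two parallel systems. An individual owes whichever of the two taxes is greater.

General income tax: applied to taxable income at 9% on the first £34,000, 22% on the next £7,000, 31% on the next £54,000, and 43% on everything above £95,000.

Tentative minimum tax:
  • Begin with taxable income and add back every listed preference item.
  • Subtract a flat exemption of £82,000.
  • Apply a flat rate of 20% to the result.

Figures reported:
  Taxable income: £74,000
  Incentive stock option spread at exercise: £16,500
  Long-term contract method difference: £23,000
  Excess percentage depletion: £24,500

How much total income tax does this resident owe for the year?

£14,830

Tentative minimum tax:
  Adjusted income: £74,000 + £16,500 + £23,000 + £24,500 = £138,000
  Less exemption £82,000 → base £56,000
  £56,000 × 20% = £11,200

General income tax:
  £34,000 × 9% = £3,060
  £7,000 × 22% = £1,540
  £33,000 × 31% = £10,230
  → £14,830

£14,830 > £11,200, so the general income tax governs.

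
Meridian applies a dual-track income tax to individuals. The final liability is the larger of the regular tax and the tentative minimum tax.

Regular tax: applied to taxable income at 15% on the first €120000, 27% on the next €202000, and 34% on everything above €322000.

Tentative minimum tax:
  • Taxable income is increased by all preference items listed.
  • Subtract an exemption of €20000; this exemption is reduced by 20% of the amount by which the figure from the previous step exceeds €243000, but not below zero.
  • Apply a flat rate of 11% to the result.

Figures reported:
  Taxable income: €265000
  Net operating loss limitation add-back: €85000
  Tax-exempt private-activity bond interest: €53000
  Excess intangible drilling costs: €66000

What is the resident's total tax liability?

Tentative minimum tax:
  Adjusted income: €265000 + €85000 + €53000 + €66000 = €469000
  Exemption: 20% × (€469000 − €243000) = €45200 ≥ €20000, so the exemption is fully phased out
  Base: €469000 − €0 = €469000
  €469000 × 11% = €51590

Regular tax:
  €120000 × 15% = €18000
  €145000 × 27% = €39150
  → €57150

€57150 > €51590, so the regular tax governs.

€57150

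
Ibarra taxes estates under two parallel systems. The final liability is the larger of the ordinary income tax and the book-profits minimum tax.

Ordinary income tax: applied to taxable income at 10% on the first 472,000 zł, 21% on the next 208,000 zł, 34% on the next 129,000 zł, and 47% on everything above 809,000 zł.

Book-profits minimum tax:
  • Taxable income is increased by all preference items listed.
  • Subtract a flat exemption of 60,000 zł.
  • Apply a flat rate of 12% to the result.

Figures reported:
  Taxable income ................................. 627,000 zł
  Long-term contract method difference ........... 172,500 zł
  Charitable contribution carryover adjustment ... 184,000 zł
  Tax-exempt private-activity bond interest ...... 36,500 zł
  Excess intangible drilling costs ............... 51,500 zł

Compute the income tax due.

121,380 zł

Book-profits minimum tax:
  Adjusted income: 627,000 zł + 172,500 zł + 184,000 zł + 36,500 zł + 51,500 zł = 1,071,500 zł
  Less exemption 60,000 zł → base 1,011,500 zł
  1,011,500 zł × 12% = 121,380 zł

Ordinary income tax:
  472,000 zł × 10% = 47,200 zł
  155,000 zł × 21% = 32,550 zł
  → 79,750 zł

121,380 zł > 79,750 zł, so the book-profits minimum tax is the binding amount.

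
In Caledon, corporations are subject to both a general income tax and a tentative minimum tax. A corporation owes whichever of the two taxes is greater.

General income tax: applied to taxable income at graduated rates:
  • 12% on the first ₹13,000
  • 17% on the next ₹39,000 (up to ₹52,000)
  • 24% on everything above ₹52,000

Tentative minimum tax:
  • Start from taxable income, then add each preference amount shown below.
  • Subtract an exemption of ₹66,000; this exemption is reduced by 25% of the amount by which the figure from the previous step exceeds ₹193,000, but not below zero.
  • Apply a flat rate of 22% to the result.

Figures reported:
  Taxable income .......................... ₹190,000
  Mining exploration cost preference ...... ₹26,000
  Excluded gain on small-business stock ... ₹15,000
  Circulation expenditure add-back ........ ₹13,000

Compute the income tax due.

₹41,965

Tentative minimum tax:
  Adjusted income: ₹190,000 + ₹26,000 + ₹15,000 + ₹13,000 = ₹244,000
  Exemption: ₹66,000 − 25% × (₹244,000 − ₹193,000) = ₹66,000 − ₹12,750 = ₹53,250
  Base: ₹244,000 − ₹53,250 = ₹190,750
  ₹190,750 × 22% = ₹41,965

General income tax:
  ₹13,000 × 12% = ₹1,560
  ₹39,000 × 17% = ₹6,630
  ₹138,000 × 24% = ₹33,120
  → ₹41,310

₹41,965 > ₹41,310, so the tentative minimum tax is the binding amount.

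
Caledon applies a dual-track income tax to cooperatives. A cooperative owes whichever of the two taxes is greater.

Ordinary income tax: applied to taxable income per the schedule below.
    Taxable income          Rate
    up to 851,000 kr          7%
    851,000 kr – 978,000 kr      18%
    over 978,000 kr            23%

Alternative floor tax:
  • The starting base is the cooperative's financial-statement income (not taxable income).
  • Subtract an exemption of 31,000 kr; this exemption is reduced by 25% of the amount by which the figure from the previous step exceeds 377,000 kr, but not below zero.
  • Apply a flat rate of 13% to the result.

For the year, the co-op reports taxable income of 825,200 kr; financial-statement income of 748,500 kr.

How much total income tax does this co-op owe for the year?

97,305 kr

Alternative floor tax:
  Base (financial-statement income): 748,500 kr
  Exemption: 25% × (748,500 kr − 377,000 kr) = 92,875 kr ≥ 31,000 kr, so the exemption is fully phased out
  Base: 748,500 kr − 0 kr = 748,500 kr
  748,500 kr × 13% = 97,305 kr

Ordinary income tax:
  825,200 kr × 7% = 57,764 kr

97,305 kr > 57,764 kr, so the alternative floor tax is the binding amount.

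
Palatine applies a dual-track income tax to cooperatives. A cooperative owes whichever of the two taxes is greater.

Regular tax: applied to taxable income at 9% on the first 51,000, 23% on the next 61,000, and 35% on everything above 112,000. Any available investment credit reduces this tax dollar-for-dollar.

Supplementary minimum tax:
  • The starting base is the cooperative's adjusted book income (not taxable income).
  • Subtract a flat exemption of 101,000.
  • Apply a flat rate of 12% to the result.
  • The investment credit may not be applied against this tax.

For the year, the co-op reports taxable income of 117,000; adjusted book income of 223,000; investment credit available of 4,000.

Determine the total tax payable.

Supplementary minimum tax:
  Base (adjusted book income): 223,000
  Less exemption 101,000 → base 122,000
  122,000 × 12% = 14,640

Regular tax:
  51,000 × 9% = 4,590
  61,000 × 23% = 14,030
  5,000 × 35% = 1,750
  → 20,370
  Less investment credit 4,000 → 16,370

16,370 > 14,640, so the regular tax governs.

16,370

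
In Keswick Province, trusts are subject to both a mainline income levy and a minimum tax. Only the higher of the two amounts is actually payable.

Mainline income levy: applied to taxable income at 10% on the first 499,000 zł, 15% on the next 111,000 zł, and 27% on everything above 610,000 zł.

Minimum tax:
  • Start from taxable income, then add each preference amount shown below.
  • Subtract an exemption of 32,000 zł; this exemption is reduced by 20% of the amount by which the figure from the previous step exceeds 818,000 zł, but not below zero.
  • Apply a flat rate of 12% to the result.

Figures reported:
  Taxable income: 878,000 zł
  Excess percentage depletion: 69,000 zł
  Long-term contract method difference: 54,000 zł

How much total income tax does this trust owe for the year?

138,910 zł

Minimum tax:
  Adjusted income: 878,000 zł + 69,000 zł + 54,000 zł = 1,001,000 zł
  Exemption: 20% × (1,001,000 zł − 818,000 zł) = 36,600 zł ≥ 32,000 zł, so the exemption is fully phased out
  Base: 1,001,000 zł − 0 zł = 1,001,000 zł
  1,001,000 zł × 12% = 120,120 zł

Mainline income levy:
  499,000 zł × 10% = 49,900 zł
  111,000 zł × 15% = 16,650 zł
  268,000 zł × 27% = 72,360 zł
  → 138,910 zł

138,910 zł > 120,120 zł, so the mainline income levy governs.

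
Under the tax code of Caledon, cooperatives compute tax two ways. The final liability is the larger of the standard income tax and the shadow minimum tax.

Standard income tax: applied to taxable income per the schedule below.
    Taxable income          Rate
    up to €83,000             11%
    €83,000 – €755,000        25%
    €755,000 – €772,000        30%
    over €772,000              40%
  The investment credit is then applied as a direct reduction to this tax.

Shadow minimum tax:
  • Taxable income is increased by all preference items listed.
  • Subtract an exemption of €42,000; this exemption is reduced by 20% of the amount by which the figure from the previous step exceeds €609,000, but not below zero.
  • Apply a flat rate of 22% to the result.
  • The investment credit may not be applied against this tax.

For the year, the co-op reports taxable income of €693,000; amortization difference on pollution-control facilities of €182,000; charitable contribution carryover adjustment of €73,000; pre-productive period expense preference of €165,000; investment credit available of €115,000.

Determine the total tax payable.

Standard income tax:
  €83,000 × 11% = €9,130
  €610,000 × 25% = €152,500
  → €161,630
  Less investment credit €115,000 → €46,630

Shadow minimum tax:
  Adjusted income: €693,000 + €182,000 + €73,000 + €165,000 = €1,113,000
  Exemption: 20% × (€1,113,000 − €609,000) = €100,800 ≥ €42,000, so the exemption is fully phased out
  Base: €1,113,000 − €0 = €1,113,000
  €1,113,000 × 22% = €244,860

€244,860 > €46,630, so the shadow minimum tax is the binding amount.

€244,860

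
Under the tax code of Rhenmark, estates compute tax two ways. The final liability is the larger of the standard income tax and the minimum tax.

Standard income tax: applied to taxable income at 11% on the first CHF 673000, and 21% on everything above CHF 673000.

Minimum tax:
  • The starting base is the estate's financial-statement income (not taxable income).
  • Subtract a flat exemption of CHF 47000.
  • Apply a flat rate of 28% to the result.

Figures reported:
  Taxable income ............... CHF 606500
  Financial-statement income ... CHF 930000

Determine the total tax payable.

Standard income tax:
  CHF 606500 × 11% = CHF 66715

Minimum tax:
  Base (financial-statement income): CHF 930000
  Less exemption CHF 47000 → base CHF 883000
  CHF 883000 × 28% = CHF 247240

CHF 247240 > CHF 66715, so the minimum tax is the binding amount.

CHF 247240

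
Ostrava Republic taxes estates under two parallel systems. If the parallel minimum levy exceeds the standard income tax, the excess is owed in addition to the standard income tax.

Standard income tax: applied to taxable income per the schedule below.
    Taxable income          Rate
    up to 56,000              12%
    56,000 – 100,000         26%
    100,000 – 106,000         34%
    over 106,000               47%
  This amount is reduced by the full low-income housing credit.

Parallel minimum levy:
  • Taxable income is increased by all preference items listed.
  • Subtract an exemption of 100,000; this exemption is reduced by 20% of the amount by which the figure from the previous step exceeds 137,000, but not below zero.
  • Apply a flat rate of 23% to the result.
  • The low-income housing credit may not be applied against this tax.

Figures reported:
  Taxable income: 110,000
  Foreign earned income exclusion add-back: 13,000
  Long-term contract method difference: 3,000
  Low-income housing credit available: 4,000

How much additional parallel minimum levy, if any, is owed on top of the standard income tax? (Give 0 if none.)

Parallel minimum levy:
  Adjusted income: 110,000 + 13,000 + 3,000 = 126,000
  Exemption: 126,000 ≤ 137,000, so full 100,000 applies
  Base: 126,000 − 100,000 = 26,000
  26,000 × 23% = 5,980

Standard income tax:
  56,000 × 12% = 6,720
  44,000 × 26% = 11,440
  6,000 × 34% = 2,040
  4,000 × 47% = 1,880
  → 22,080
  Less low-income housing credit 4,000 → 18,080

5,980 ≤ 18,080, so no add-on is due.

0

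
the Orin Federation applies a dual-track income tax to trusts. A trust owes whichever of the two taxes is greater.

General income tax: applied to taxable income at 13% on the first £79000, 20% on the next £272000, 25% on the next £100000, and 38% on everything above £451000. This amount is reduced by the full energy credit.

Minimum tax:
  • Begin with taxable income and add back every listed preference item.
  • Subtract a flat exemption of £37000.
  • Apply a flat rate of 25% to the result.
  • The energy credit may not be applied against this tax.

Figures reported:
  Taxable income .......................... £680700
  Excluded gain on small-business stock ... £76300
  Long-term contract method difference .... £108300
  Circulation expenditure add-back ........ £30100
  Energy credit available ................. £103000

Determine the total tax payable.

£214600

General income tax:
  £79000 × 13% = £10270
  £272000 × 20% = £54400
  £100000 × 25% = £25000
  £229700 × 38% = £87286
  → £176956
  Less energy credit £103000 → £73956

Minimum tax:
  Adjusted income: £680700 + £76300 + £108300 + £30100 = £895400
  Less exemption £37000 → base £858400
  £858400 × 25% = £214600

£214600 > £73956, so the minimum tax is the binding amount.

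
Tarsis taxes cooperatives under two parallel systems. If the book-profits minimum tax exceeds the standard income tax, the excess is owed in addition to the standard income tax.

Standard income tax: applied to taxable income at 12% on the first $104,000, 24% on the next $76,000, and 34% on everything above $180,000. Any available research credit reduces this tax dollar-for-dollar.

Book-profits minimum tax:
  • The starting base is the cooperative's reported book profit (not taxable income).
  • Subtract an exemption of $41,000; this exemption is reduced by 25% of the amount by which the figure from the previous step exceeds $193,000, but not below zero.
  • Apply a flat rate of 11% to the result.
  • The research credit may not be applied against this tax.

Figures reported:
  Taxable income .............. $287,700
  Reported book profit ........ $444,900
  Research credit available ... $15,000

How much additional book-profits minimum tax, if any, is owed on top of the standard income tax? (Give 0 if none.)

$0

Book-profits minimum tax:
  Base (reported book profit): $444,900
  Exemption: 25% × ($444,900 − $193,000) = $62,975 ≥ $41,000, so the exemption is fully phased out
  Base: $444,900 − $0 = $444,900
  $444,900 × 11% = $48,939

Standard income tax:
  $104,000 × 12% = $12,480
  $76,000 × 24% = $18,240
  $107,700 × 34% = $36,618
  → $67,338
  Less research credit $15,000 → $52,338

$48,939 ≤ $52,338, so no add-on is due.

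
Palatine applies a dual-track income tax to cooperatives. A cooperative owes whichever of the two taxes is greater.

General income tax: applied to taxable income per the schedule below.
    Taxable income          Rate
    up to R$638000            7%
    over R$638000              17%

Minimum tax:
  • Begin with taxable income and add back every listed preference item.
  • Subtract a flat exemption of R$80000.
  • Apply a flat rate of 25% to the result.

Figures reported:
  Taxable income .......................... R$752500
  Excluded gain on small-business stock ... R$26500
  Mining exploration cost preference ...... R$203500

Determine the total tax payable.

R$225625

General income tax:
  R$638000 × 7% = R$44660
  R$114500 × 17% = R$19465
  → R$64125

Minimum tax:
  Adjusted income: R$752500 + R$26500 + R$203500 = R$982500
  Less exemption R$80000 → base R$902500
  R$902500 × 25% = R$225625

R$225625 > R$64125, so the minimum tax is the binding amount.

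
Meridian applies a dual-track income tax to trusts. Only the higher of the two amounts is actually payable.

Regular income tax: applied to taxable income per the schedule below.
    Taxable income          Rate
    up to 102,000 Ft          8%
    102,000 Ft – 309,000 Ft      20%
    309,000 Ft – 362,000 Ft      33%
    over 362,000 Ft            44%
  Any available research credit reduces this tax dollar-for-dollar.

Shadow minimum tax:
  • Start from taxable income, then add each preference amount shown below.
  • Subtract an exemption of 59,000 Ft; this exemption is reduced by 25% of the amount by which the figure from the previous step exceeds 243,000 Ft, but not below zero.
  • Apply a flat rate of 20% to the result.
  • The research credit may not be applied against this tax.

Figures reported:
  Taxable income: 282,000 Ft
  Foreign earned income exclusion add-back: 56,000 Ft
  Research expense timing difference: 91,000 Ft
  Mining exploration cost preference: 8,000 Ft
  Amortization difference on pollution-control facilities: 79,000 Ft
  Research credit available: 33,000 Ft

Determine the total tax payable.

Shadow minimum tax:
  Adjusted income: 282,000 Ft + 56,000 Ft + 91,000 Ft + 8,000 Ft + 79,000 Ft = 516,000 Ft
  Exemption: 25% × (516,000 Ft − 243,000 Ft) = 68,250 Ft ≥ 59,000 Ft, so the exemption is fully phased out
  Base: 516,000 Ft − 0 Ft = 516,000 Ft
  516,000 Ft × 20% = 103,200 Ft

Regular income tax:
  102,000 Ft × 8% = 8,160 Ft
  180,000 Ft × 20% = 36,000 Ft
  → 44,160 Ft
  Less research credit 33,000 Ft → 11,160 Ft

103,200 Ft > 11,160 Ft, so the shadow minimum tax is the binding amount.

103,200 Ft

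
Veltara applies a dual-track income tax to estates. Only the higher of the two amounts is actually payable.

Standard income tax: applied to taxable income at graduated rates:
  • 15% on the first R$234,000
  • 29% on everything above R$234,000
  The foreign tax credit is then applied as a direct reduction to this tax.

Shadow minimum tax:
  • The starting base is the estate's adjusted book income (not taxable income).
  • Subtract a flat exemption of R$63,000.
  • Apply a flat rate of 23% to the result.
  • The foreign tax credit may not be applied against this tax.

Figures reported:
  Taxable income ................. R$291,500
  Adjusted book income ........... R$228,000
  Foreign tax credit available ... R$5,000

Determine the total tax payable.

R$46,775

Standard income tax:
  R$234,000 × 15% = R$35,100
  R$57,500 × 29% = R$16,675
  → R$51,775
  Less foreign tax credit R$5,000 → R$46,775

Shadow minimum tax:
  Base (adjusted book income): R$228,000
  Less exemption R$63,000 → base R$165,000
  R$165,000 × 23% = R$37,950

R$46,775 > R$37,950, so the standard income tax governs.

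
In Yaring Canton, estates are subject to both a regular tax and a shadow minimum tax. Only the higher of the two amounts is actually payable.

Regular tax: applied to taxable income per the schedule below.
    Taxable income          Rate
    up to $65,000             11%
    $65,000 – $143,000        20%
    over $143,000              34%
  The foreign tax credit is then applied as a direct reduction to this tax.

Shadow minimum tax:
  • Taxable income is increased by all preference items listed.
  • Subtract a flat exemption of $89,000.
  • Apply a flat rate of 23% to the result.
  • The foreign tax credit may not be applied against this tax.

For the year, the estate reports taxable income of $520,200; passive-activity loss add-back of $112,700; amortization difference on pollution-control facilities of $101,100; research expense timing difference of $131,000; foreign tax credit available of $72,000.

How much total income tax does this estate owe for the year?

Shadow minimum tax:
  Adjusted income: $520,200 + $112,700 + $101,100 + $131,000 = $865,000
  Less exemption $89,000 → base $776,000
  $776,000 × 23% = $178,480

Regular tax:
  $65,000 × 11% = $7,150
  $78,000 × 20% = $15,600
  $377,200 × 34% = $128,248
  → $150,998
  Less foreign tax credit $72,000 → $78,998

$178,480 > $78,998, so the shadow minimum tax is the binding amount.

$178,480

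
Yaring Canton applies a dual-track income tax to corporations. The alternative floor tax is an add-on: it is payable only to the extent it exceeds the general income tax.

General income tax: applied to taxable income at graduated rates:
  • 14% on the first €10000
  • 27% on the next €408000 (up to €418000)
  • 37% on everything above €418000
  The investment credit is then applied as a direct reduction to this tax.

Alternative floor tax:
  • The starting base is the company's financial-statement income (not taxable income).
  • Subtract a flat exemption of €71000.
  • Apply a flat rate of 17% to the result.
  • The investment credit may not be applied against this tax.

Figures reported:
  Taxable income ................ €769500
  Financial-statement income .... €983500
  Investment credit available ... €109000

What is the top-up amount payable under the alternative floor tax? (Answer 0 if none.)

€22510

General income tax:
  €10000 × 14% = €1400
  €408000 × 27% = €110160
  €351500 × 37% = €130055
  → €241615
  Less investment credit €109000 → €132615

Alternative floor tax:
  Base (financial-statement income): €983500
  Less exemption €71000 → base €912500
  €912500 × 17% = €155125

Excess of alternative floor tax over general income tax: €155125 − €132615 = €22510.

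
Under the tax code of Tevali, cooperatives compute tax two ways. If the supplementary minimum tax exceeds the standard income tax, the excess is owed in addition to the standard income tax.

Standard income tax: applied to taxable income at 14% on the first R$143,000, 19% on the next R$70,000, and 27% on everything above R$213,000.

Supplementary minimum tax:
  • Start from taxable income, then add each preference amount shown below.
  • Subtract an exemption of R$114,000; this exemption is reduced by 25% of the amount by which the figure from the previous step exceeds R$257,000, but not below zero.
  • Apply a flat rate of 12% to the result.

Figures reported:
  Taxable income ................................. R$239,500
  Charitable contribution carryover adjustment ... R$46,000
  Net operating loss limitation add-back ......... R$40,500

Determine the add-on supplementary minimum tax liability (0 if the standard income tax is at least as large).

R$0

Supplementary minimum tax:
  Adjusted income: R$239,500 + R$46,000 + R$40,500 = R$326,000
  Exemption: R$114,000 − 25% × (R$326,000 − R$257,000) = R$114,000 − R$17,250 = R$96,750
  Base: R$326,000 − R$96,750 = R$229,250
  R$229,250 × 12% = R$27,510

Standard income tax:
  R$143,000 × 14% = R$20,020
  R$70,000 × 19% = R$13,300
  R$26,500 × 27% = R$7,155
  → R$40,475

R$27,510 ≤ R$40,475, so no add-on is due.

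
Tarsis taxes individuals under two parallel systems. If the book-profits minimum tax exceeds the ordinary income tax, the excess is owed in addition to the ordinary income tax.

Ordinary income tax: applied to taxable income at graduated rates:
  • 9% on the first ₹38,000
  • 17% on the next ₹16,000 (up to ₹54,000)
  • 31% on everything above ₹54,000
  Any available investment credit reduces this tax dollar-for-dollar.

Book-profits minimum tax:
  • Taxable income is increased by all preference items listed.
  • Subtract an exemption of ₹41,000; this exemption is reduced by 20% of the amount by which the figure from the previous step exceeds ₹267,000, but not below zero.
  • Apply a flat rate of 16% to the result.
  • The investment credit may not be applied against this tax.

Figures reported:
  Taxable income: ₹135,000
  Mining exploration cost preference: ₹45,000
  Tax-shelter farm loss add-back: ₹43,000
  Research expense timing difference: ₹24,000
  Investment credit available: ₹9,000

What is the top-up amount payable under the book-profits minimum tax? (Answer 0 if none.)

Book-profits minimum tax:
  Adjusted income: ₹135,000 + ₹45,000 + ₹43,000 + ₹24,000 = ₹247,000
  Exemption: ₹247,000 ≤ ₹267,000, so full ₹41,000 applies
  Base: ₹247,000 − ₹41,000 = ₹206,000
  ₹206,000 × 16% = ₹32,960

Ordinary income tax:
  ₹38,000 × 9% = ₹3,420
  ₹16,000 × 17% = ₹2,720
  ₹81,000 × 31% = ₹25,110
  → ₹31,250
  Less investment credit ₹9,000 → ₹22,250

Excess of book-profits minimum tax over ordinary income tax: ₹32,960 − ₹22,250 = ₹10,710.

₹10,710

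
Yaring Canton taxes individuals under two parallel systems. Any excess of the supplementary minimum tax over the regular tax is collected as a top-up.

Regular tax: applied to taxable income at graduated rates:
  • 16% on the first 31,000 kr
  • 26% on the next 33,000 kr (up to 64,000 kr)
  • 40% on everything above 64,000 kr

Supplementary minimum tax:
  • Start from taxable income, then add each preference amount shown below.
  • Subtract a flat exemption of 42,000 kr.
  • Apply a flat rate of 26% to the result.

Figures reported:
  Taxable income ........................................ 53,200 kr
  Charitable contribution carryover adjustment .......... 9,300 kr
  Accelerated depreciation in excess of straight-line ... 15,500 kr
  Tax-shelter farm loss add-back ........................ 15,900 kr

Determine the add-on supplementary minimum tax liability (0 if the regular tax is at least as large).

Regular tax:
  31,000 kr × 16% = 4,960 kr
  22,200 kr × 26% = 5,772 kr
  → 10,732 kr

Supplementary minimum tax:
  Adjusted income: 53,200 kr + 9,300 kr + 15,500 kr + 15,900 kr = 93,900 kr
  Less exemption 42,000 kr → base 51,900 kr
  51,900 kr × 26% = 13,494 kr

Excess of supplementary minimum tax over regular tax: 13,494 kr − 10,732 kr = 2,762 kr.

2,762 kr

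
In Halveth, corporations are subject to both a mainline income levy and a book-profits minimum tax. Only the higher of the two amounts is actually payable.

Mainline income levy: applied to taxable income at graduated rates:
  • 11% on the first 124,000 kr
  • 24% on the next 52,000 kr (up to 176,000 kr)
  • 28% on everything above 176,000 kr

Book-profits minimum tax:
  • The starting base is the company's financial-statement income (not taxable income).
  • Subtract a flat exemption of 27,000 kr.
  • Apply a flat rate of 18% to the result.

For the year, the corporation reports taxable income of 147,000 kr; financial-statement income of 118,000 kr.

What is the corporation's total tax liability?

19,160 kr

Book-profits minimum tax:
  Base (financial-statement income): 118,000 kr
  Less exemption 27,000 kr → base 91,000 kr
  91,000 kr × 18% = 16,380 kr

Mainline income levy:
  124,000 kr × 11% = 13,640 kr
  23,000 kr × 24% = 5,520 kr
  → 19,160 kr

19,160 kr > 16,380 kr, so the mainline income levy governs.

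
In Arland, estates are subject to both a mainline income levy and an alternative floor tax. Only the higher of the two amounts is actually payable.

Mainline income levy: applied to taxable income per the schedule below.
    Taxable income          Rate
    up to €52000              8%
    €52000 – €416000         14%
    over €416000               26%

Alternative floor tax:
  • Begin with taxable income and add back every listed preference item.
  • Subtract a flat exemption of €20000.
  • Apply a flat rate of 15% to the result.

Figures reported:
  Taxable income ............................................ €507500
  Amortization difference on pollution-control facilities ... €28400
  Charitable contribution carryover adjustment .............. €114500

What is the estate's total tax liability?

€94560

Mainline income levy:
  €52000 × 8% = €4160
  €364000 × 14% = €50960
  €91500 × 26% = €23790
  → €78910

Alternative floor tax:
  Adjusted income: €507500 + €28400 + €114500 = €650400
  Less exemption €20000 → base €630400
  €630400 × 15% = €94560

€94560 > €78910, so the alternative floor tax is the binding amount.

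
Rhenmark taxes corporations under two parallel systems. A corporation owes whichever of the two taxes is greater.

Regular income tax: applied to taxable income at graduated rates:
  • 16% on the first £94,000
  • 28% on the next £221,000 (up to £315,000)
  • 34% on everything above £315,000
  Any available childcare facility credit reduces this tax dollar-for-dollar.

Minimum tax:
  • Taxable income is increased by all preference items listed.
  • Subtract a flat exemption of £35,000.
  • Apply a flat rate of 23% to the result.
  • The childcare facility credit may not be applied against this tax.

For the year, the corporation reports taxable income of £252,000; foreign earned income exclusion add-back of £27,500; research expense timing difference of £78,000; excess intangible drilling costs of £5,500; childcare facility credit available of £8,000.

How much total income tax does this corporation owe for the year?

£75,440

Regular income tax:
  £94,000 × 16% = £15,040
  £158,000 × 28% = £44,240
  → £59,280
  Less childcare facility credit £8,000 → £51,280

Minimum tax:
  Adjusted income: £252,000 + £27,500 + £78,000 + £5,500 = £363,000
  Less exemption £35,000 → base £328,000
  £328,000 × 23% = £75,440

£75,440 > £51,280, so the minimum tax is the binding amount.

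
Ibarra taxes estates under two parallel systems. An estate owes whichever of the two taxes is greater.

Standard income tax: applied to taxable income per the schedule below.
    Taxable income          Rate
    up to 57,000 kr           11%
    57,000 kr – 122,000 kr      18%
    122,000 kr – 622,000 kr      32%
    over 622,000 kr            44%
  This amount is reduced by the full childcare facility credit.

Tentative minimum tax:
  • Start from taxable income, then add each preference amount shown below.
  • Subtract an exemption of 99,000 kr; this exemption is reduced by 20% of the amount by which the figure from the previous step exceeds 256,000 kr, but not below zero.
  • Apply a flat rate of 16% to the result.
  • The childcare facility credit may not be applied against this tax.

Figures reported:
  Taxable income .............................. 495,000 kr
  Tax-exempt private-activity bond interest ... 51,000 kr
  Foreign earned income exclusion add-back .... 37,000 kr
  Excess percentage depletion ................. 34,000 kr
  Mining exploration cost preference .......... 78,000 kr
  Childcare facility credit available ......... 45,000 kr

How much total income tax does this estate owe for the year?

Tentative minimum tax:
  Adjusted income: 495,000 kr + 51,000 kr + 37,000 kr + 34,000 kr + 78,000 kr = 695,000 kr
  Exemption: 99,000 kr − 20% × (695,000 kr − 256,000 kr) = 99,000 kr − 87,800 kr = 11,200 kr
  Base: 695,000 kr − 11,200 kr = 683,800 kr
  683,800 kr × 16% = 109,408 kr

Standard income tax:
  57,000 kr × 11% = 6,270 kr
  65,000 kr × 18% = 11,700 kr
  373,000 kr × 32% = 119,360 kr
  → 137,330 kr
  Less childcare facility credit 45,000 kr → 92,330 kr

109,408 kr > 92,330 kr, so the tentative minimum tax is the binding amount.

109,408 kr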